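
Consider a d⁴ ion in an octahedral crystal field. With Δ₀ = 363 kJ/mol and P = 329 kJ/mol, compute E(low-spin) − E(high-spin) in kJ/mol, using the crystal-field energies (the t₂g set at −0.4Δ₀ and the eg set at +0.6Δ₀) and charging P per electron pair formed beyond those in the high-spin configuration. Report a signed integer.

In the high-spin limit (t₂g³ eg¹) the orbital term is -0.6Δ₀ = -218 kJ/mol, with no excess pairing.
Low-spin: t₂g⁴ eg⁰, orbital CFSE = -1.6Δ₀ = -581 kJ/mol; plus 1 excess pair × P = +329 kJ/mol; total -252 kJ/mol.
The difference is -252 − (-218) = -34 kJ/mol, so low-spin lies lower.

-34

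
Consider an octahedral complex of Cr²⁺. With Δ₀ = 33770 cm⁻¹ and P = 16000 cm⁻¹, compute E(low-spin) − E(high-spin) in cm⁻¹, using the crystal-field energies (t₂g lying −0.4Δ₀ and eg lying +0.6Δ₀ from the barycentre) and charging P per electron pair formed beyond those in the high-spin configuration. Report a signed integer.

Cr²⁺: group 6, so d-count = 6 − 2 = 4.
High-spin d⁴ fills as t₂g³ eg¹ with CFSE 3(−0.4) + 1(+0.6) = -0.6Δ₀ = -20262 cm⁻¹.
Low-spin t₂g⁴ eg⁰ gives -1.6Δ₀ = -54032 cm⁻¹, but forming 1 extra pair costs 1P = 16000 cm⁻¹, so E(LS) = -54032 + 16000 = -38032 cm⁻¹.
E(LS) − E(HS) = -38032 − (-20262) = -17770 cm⁻¹.

-17770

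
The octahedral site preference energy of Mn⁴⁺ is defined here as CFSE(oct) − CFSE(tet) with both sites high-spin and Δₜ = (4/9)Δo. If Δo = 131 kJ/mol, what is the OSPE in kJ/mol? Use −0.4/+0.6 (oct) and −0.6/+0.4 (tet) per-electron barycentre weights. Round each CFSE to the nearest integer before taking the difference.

Mn sits in group 7; removing 4 electrons leaves Mn⁴⁺ with 7 − 4 = 3 d electrons.
Octahedral high-spin t₂g³ eg⁰: CFSE = -1.2 × 131 = -157 kJ/mol.
In a tetrahedral site the filling is e² t₂¹: CFSE(tet) = -0.8Δₜ = -0.8 × (4/9)(131) = -47 kJ/mol.
Subtracting, OSPE = -157 − (-47) = -110 kJ/mol.

-110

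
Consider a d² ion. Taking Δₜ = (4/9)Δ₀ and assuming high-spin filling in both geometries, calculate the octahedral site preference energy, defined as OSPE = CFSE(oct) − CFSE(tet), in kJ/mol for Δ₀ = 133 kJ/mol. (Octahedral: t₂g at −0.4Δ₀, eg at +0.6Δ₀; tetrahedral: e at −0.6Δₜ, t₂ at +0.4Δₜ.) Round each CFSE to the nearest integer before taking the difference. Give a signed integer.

In an octahedral site d² (HS) is t2g^2 e_g^0, giving CFSE(oct) = -0.8Δ₀ = -106 kJ/mol.
In a tetrahedral site the filling is e^2 t2^0: CFSE(tet) = -1.2Δₜ = -1.2 × (4/9)(133) = -71 kJ/mol.
Subtracting, OSPE = -106 − (-71) = -35 kJ/mol.

-35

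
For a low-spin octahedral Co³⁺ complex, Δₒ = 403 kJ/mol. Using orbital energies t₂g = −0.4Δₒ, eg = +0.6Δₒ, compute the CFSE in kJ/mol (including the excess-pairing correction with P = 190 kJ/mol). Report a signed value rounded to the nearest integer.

-587

Co is in group 9, so Co³⁺ is d⁶ (9 − 3 = 6).
The d⁶ electrons fill as t₂g⁶ eg⁰.
CFSE(orbital) = 6×(-0.4Δₒ) + 0×(0.6Δₒ) = -2.4Δₒ; with Δₒ = 403 kJ/mol that is -967 kJ/mol.
Pairing penalty: 3 pairs vs 1 in the high-spin reference → 2 extra × P = 380 kJ/mol.
Overall CFSE = -967 + 380 = -587 kJ/mol.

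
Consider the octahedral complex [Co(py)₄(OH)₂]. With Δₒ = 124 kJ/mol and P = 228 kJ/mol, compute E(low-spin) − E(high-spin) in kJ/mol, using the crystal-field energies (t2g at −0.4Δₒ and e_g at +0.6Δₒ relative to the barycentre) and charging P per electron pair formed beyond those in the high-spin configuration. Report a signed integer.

Ligand charges: 4×(+0) from py and 2×(-1) from OH⁻ sum to -2; with overall charge +0, Co is +2.
Co²⁺: group 9, so d-count = 9 − 2 = 7.
High-spin: t2g^5 e_g^2, CFSE = -0.8Δₒ = -99 kJ/mol.
Low-spin: t2g^6 e_g^1, orbital CFSE = -1.8Δₒ = -223 kJ/mol; plus 1 excess pair × P = +228 kJ/mol; total 5 kJ/mol.
Thus E(LS) − E(HS) = 104 kJ/mol.

104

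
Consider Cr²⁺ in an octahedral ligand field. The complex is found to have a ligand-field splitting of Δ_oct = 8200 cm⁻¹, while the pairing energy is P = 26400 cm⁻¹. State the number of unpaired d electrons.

Cr is in group 6, so Cr²⁺ is d⁴ (6 − 2 = 4).
Since Δ_oct = 8200 cm⁻¹ < P = 26400 cm⁻¹, the complex adopts the high-spin configuration.
That gives t2g^3 e_g^1.
Unpaired electrons: 4.

4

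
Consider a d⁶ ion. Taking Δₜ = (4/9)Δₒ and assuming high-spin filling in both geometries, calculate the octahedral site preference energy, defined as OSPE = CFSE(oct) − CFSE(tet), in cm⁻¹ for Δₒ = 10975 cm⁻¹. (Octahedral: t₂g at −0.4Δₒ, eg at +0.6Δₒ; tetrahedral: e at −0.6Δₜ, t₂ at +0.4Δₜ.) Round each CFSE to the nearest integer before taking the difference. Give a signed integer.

-1463

Octahedral (high-spin): t₂g⁴ eg², CFSE = 4(−0.4) + 2(+0.6) = -0.4Δₒ = -0.4 × 10975 = -4390 cm⁻¹.
In a tetrahedral site the filling is e³ t₂³: CFSE(tet) = -0.6Δₜ = -0.6 × (4/9)(10975) = -2927 cm⁻¹.
OSPE = -4390 − (-2927) = -1463 cm⁻¹.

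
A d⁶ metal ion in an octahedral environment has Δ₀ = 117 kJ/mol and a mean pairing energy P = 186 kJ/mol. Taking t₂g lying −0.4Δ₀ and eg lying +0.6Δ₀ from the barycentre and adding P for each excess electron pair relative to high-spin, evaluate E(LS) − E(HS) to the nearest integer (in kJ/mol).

High-spin d⁶ fills as t₂g⁴ eg² with CFSE 4(−0.4) + 2(+0.6) = -0.4Δ₀ = -47 kJ/mol.
Low-spin t₂g⁶ eg⁰ gives -2.4Δ₀ = -281 kJ/mol, but forming 2 extra pairs costs 2P = 372 kJ/mol, so E(LS) = -281 + 372 = 91 kJ/mol.
Thus E(LS) − E(HS) = 138 kJ/mol.

138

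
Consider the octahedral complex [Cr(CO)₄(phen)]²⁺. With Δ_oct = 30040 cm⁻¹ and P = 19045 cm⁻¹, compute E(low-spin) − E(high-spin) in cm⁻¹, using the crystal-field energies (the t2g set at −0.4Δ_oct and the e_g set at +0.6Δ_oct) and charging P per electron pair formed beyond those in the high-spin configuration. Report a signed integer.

-10995

Ligand charges: 4×(+0) from CO and 1×(+0) from phen sum to +0; with overall charge +2, Cr is +2.
Cr is in group 6, so Cr²⁺ is d⁴ (6 − 2 = 4).
High-spin: t2g^3 e_g^1, CFSE = -0.6Δ_oct = -18024 cm⁻¹.
Low-spin: t2g^4 e_g^0, orbital CFSE = -1.6Δ_oct = -48064 cm⁻¹; plus 1 excess pair × P = +19045 cm⁻¹; total -29019 cm⁻¹.
E(LS) − E(HS) = -29019 − (-18024) = -10995 cm⁻¹.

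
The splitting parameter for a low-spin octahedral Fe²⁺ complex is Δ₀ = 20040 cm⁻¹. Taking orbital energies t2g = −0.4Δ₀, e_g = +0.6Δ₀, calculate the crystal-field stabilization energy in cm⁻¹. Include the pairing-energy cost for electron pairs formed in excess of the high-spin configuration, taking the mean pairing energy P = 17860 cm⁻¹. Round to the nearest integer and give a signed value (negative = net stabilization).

-12376

Fe²⁺: group 8, so d-count = 8 − 2 = 6.
Configuration: t2g^6 e_g^0.
Orbital CFSE = 6(-0.4) + 0(0.6) = -2.4Δ₀ = -2.4 × 20040 = -48096 cm⁻¹.
Pairing penalty: 3 pairs vs 1 in the high-spin reference → 2 extra × P = 35720 cm⁻¹.
Net CFSE = -48096 + 35720 = -12376 cm⁻¹.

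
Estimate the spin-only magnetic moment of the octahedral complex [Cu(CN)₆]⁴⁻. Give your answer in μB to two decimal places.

1.73 μB

Each CN⁻ contributes -1; 6 × (-1) = -6. With overall charge -4, Cu is in the +2 oxidation state.
Cu sits in group 11; removing 2 electrons leaves Cu²⁺ with 11 − 2 = 9 d electrons.
Configuration: t2g^6 e_g^3 → 1 unpaired electron.
μ(spin-only) = √[1(1+2)] = √3 ≈ 1.73 μB.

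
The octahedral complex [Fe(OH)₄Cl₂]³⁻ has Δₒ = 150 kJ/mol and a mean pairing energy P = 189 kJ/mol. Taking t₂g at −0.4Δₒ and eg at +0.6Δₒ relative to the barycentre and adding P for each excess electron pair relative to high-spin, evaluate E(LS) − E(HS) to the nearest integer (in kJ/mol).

78

Ligand charges: 4×(-1) from OH⁻ and 2×(-1) from Cl⁻ sum to -6; with overall charge -3, Fe is +3.
Group 8 minus oxidation state +3 gives a d⁵ configuration for Fe³⁺.
High-spin d⁵ fills as t₂g³ eg² with CFSE 3(−0.4) + 2(+0.6) = 0.0Δₒ = 0 kJ/mol.
For low-spin the configuration is t₂g⁵ eg⁰: orbital energy -2.0 × 150 = -300 kJ/mol, and 2 additional pairs relative to high-spin add 378 kJ/mol, giving 78 kJ/mol.
E(LS) − E(HS) = 78 − (0) = 78 kJ/mol.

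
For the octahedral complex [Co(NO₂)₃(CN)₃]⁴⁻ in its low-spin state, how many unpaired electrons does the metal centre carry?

Ligand charges: 3×(-1) from NO₂⁻ and 3×(-1) from CN⁻ sum to -6; with overall charge -4, Co is +2.
Co is in group 9, so Co²⁺ is d⁷ (9 − 2 = 7).
Configuration: t2g^6 e_g^1, giving 1 unpaired electron.

1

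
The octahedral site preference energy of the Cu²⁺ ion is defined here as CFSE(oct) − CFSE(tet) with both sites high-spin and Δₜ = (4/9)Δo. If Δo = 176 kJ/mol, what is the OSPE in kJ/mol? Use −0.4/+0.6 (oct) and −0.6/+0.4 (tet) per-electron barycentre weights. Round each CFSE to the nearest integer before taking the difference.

Cu²⁺: group 11, so d-count = 11 − 2 = 9.
Octahedral (high-spin): t₂g⁶ eg³, CFSE = 6(−0.4) + 3(+0.6) = -0.6Δo = -0.6 × 176 = -106 kJ/mol.
In a tetrahedral site the filling is e⁴ t₂⁵: CFSE(tet) = -0.4Δₜ = -0.4 × (4/9)(176) = -31 kJ/mol.
OSPE = CFSE(oct) − CFSE(tet) = -106 − (-31) = -75 kJ/mol.

-75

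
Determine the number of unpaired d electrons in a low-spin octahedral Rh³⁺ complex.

0

Rh sits in group 9; removing 3 electrons leaves Rh³⁺ with 9 − 3 = 6 d electrons.
Configuration: t2g^6 e_g^0, giving 0 unpaired electrons.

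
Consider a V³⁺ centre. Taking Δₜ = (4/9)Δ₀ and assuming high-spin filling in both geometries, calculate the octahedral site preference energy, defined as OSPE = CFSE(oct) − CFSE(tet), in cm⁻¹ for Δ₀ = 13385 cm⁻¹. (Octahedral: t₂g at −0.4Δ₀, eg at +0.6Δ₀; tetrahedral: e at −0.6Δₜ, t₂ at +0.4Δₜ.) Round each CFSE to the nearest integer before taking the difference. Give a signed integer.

V sits in group 5; removing 3 electrons leaves V³⁺ with 5 − 3 = 2 d electrons.
In an octahedral site d² (HS) is t₂g² eg⁰, giving CFSE(oct) = -0.8Δ₀ = -10708 cm⁻¹.
Tetrahedral: e² t₂⁰, CFSE = 2(−0.6) + 0(+0.4) = -1.2Δₜ = -1.2 × (4/9) × 13385 = -7139 cm⁻¹.
Subtracting, OSPE = -10708 − (-7139) = -3569 cm⁻¹.

-3569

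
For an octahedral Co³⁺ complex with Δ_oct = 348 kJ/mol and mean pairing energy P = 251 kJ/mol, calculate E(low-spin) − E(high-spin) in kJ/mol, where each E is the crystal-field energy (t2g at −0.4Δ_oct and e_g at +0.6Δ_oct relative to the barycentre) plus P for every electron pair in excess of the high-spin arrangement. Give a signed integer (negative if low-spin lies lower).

Co³⁺: group 9, so d-count = 9 − 3 = 6.
High-spin d⁶ fills as t2g^4 e_g^2 with CFSE 4(−0.4) + 2(+0.6) = -0.4Δ_oct = -139 kJ/mol.
Low-spin: t2g^6 e_g^0, orbital CFSE = -2.4Δ_oct = -835 kJ/mol; plus 2 excess pairs × P = +502 kJ/mol; total -333 kJ/mol.
Thus E(LS) − E(HS) = -194 kJ/mol.

-194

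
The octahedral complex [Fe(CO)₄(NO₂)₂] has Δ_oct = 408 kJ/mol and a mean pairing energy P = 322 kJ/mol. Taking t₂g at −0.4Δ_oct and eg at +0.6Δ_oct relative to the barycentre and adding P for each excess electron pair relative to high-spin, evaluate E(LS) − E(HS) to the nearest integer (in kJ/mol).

Ligand charges: 4×(+0) from CO and 2×(-1) from NO₂⁻ sum to -2; with overall charge +0, Fe is +2.
Fe²⁺: group 8, so d-count = 8 − 2 = 6.
In the high-spin limit (t₂g⁴ eg²) the orbital term is -0.4Δ_oct = -163 kJ/mol, with no excess pairing.
Low-spin: t₂g⁶ eg⁰, orbital CFSE = -2.4Δ_oct = -979 kJ/mol; plus 2 excess pairs × P = +644 kJ/mol; total -335 kJ/mol.
E(LS) − E(HS) = -335 − (-163) = -172 kJ/mol.

-172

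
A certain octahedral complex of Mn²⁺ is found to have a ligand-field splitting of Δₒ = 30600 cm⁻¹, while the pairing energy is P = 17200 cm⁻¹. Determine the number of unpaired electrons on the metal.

1

Mn²⁺: group 7, so d-count = 7 − 2 = 5.
Here Δₒ > P (30600 > 17200), so the low-spin state is favoured.
Configuration: t2g^5 e_g^0.
Unpaired electrons: 1.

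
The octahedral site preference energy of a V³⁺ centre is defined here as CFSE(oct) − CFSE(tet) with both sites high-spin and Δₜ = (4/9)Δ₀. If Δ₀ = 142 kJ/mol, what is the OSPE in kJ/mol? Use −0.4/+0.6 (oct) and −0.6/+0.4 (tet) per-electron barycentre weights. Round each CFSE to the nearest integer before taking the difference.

-38

Group 5 minus oxidation state +3 gives a d² configuration for V³⁺.
In an octahedral site d² (HS) is t₂g² eg⁰, giving CFSE(oct) = -0.8Δ₀ = -114 kJ/mol.
Tetrahedral: e² t₂⁰, CFSE = 2(−0.6) + 0(+0.4) = -1.2Δₜ = -1.2 × (4/9) × 142 = -76 kJ/mol.
OSPE = CFSE(oct) − CFSE(tet) = -114 − (-76) = -38 kJ/mol.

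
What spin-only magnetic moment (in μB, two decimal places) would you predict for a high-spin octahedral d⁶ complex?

4.90 μB

Configuration: t₂g⁴ eg² → 4 unpaired electrons.
μ(spin-only) = √[4(4+2)] = √24 ≈ 4.90 μB.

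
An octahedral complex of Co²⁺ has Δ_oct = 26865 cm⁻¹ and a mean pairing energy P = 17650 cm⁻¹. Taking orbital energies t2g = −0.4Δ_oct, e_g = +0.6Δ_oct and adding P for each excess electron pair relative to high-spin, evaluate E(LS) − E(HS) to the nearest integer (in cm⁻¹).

-9215

Co is in group 9, so Co²⁺ is d⁷ (9 − 2 = 7).
In the high-spin limit (t2g^5 e_g^2) the orbital term is -0.8Δ_oct = -21492 cm⁻¹, with no excess pairing.
Low-spin t2g^6 e_g^1 gives -1.8Δ_oct = -48357 cm⁻¹, but forming 1 extra pair costs 1P = 17650 cm⁻¹, so E(LS) = -48357 + 17650 = -30707 cm⁻¹.
The difference is -30707 − (-21492) = -9215 cm⁻¹, so low-spin lies lower.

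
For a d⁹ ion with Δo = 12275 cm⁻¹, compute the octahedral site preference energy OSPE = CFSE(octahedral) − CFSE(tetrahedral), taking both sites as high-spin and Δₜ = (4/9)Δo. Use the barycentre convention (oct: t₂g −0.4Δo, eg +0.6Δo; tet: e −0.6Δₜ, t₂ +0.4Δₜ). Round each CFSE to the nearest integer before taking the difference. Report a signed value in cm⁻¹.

-5183

In an octahedral site d⁹ (HS) is t₂g⁶ eg³, giving CFSE(oct) = -0.6Δo = -7365 cm⁻¹.
In a tetrahedral site the filling is e⁴ t₂⁵: CFSE(tet) = -0.4Δₜ = -0.4 × (4/9)(12275) = -2182 cm⁻¹.
OSPE = CFSE(oct) − CFSE(tet) = -7365 − (-2182) = -5183 cm⁻¹.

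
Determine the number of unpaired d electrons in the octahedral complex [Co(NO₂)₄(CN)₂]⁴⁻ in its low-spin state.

Ligand charges: 4×(-1) from NO₂⁻ and 2×(-1) from CN⁻ sum to -6; with overall charge -4, Co is +2.
Co is in group 9, so Co²⁺ is d⁷ (9 − 2 = 7).
Configuration: t₂g⁶ eg¹, giving 1 unpaired electron.

1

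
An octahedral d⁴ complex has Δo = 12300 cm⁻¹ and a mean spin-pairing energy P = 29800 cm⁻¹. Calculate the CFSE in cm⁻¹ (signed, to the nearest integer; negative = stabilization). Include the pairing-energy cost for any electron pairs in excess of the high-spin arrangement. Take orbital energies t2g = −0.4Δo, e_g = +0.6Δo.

-7380

With Δo < P the complex is high-spin.
Filling d⁴ accordingly: t2g^3 e_g^1.
Orbital CFSE = -0.6Δo = -0.6 × 12300 = -7380 cm⁻¹.
High-spin has no excess pairs, so no pairing correction applies.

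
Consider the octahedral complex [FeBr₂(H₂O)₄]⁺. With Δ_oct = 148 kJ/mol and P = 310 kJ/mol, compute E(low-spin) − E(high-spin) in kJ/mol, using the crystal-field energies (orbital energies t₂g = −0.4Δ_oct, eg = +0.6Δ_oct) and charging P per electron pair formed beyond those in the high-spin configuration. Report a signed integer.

Ligand charges: 2×(-1) from Br⁻ and 4×(+0) from H₂O sum to -2; with overall charge +1, Fe is +3.
Fe sits in group 8; removing 3 electrons leaves Fe³⁺ with 8 − 3 = 5 d electrons.
In the high-spin limit (t₂g³ eg²) the orbital term is 0.0Δ_oct = 0 kJ/mol, with no excess pairing.
Low-spin t₂g⁵ eg⁰ gives -2.0Δ_oct = -296 kJ/mol, but forming 2 extra pairs costs 2P = 620 kJ/mol, so E(LS) = -296 + 620 = 324 kJ/mol.
The difference is 324 − (0) = 324 kJ/mol, so high-spin lies lower.

324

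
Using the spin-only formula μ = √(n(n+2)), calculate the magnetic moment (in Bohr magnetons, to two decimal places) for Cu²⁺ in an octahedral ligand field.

Cu sits in group 11; removing 2 electrons leaves Cu²⁺ with 11 − 2 = 9 d electrons.
Configuration: t2g^6 e_g^3 → 1 unpaired electron.
μ(spin-only) = √[1(1+2)] = √3 ≈ 1.73 Bohr magnetons.

1.73 Bohr magnetons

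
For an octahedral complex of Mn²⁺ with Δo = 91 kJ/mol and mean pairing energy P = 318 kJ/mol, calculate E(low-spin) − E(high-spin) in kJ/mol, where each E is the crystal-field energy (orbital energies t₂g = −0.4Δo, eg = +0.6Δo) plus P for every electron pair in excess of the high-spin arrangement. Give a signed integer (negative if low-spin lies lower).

454

Group 7 minus oxidation state +2 gives a d⁵ configuration for Mn²⁺.
In the high-spin limit (t₂g³ eg²) the orbital term is 0.0Δo = 0 kJ/mol, with no excess pairing.
Low-spin t₂g⁵ eg⁰ gives -2.0Δo = -182 kJ/mol, but forming 2 extra pairs costs 2P = 636 kJ/mol, so E(LS) = -182 + 636 = 454 kJ/mol.
E(LS) − E(HS) = 454 − (0) = 454 kJ/mol.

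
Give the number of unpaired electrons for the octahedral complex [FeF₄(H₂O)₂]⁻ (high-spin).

Ligand charges: 4×(-1) from F⁻ and 2×(+0) from H₂O sum to -4; with overall charge -1, Fe is +3.
Fe sits in group 8; removing 3 electrons leaves Fe³⁺ with 8 − 3 = 5 d electrons.
Configuration: t₂g³ eg², giving 5 unpaired electrons.

5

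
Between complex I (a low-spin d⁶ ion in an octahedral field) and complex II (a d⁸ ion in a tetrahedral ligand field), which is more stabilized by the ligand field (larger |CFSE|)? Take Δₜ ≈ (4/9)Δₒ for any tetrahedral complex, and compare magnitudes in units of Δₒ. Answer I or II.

I

I: t2g^6 e_g^0, CFSE = -2.4Δₒ.
II: Tetrahedral fields are weak (Δₜ ≈ 4/9 Δₒ), so electrons fill high-spin; e⁴ t₂⁴, CFSE = -0.8Δₜ ≈ -0.36Δₒ.
So I has the larger |CFSE|.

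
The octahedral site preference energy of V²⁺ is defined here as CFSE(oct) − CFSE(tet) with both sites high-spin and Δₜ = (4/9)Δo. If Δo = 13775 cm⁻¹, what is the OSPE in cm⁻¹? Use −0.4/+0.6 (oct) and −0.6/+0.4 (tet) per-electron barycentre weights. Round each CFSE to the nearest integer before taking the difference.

V sits in group 5; removing 2 electrons leaves V²⁺ with 5 − 2 = 3 d electrons.
Octahedral high-spin t₂g³ eg⁰: CFSE = -1.2 × 13775 = -16530 cm⁻¹.
Tetrahedral e² t₂¹ gives -0.8Δₜ = -0.8 × (4/9) × 13775 = -4898 cm⁻¹.
OSPE = -16530 − (-4898) = -11632 cm⁻¹.

-11632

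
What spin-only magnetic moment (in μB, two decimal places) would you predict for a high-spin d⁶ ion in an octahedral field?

Configuration: t₂g⁴ eg² → 4 unpaired electrons.
μ(spin-only) = √[4(4+2)] = √24 ≈ 4.90 μB.

4.90 μB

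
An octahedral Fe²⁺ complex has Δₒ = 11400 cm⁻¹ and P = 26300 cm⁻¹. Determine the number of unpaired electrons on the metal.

Fe sits in group 8; removing 2 electrons leaves Fe²⁺ with 8 − 2 = 6 d electrons.
Here Δₒ < P (11400 < 26300), so the high-spin state is favoured.
Configuration: t2g^4 e_g^2.
Unpaired electrons: 4.

4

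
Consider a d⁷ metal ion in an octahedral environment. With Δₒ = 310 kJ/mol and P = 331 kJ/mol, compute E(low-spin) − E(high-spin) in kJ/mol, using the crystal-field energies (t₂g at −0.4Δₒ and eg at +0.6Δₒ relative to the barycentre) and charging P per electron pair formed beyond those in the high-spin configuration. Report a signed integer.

High-spin d⁷ fills as t₂g⁵ eg² with CFSE 5(−0.4) + 2(+0.6) = -0.8Δₒ = -248 kJ/mol.
Low-spin: t₂g⁶ eg¹, orbital CFSE = -1.8Δₒ = -558 kJ/mol; plus 1 excess pair × P = +331 kJ/mol; total -227 kJ/mol.
Thus E(LS) − E(HS) = 21 kJ/mol.

21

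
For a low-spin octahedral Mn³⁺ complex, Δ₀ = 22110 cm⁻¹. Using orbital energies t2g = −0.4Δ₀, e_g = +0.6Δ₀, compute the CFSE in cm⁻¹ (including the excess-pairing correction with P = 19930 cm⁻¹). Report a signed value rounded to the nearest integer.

-15446

Mn sits in group 7; removing 3 electrons leaves Mn³⁺ with 7 − 3 = 4 d electrons.
The d⁴ electrons fill as t2g^4 e_g^0.
CFSE(orbital) = 4×(-0.4Δ₀) + 0×(0.6Δ₀) = -1.6Δ₀; with Δ₀ = 22110 cm⁻¹ that is -35376 cm⁻¹.
High-spin d⁴ would be t2g^3 e_g^1 with 0 pairs; low-spin has 1, so 1 excess pair costs +1P = +19930 cm⁻¹.
Overall CFSE = -35376 + 19930 = -15446 cm⁻¹.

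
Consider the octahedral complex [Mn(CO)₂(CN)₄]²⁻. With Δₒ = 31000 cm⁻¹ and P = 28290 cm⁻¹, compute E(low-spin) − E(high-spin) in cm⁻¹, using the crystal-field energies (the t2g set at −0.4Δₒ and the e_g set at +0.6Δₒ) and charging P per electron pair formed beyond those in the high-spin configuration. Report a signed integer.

-5420

Ligand charges: 2×(+0) from CO and 4×(-1) from CN⁻ sum to -4; with overall charge -2, Mn is +2.
Mn is in group 7, so Mn²⁺ is d⁵ (7 − 2 = 5).
In the high-spin limit (t2g^3 e_g^2) the orbital term is 0.0Δₒ = 0 cm⁻¹, with no excess pairing.
Low-spin: t2g^5 e_g^0, orbital CFSE = -2.0Δₒ = -62000 cm⁻¹; plus 2 excess pairs × P = +56580 cm⁻¹; total -5420 cm⁻¹.
Thus E(LS) − E(HS) = -5420 cm⁻¹.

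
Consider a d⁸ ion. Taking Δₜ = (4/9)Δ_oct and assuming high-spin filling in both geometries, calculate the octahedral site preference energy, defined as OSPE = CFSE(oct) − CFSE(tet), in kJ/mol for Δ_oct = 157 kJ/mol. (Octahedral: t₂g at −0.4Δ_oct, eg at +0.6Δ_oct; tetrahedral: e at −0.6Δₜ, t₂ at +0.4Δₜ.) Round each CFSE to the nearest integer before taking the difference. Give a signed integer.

-132

Octahedral high-spin t₂g⁶ eg²: CFSE = -1.2 × 157 = -188 kJ/mol.
Tetrahedral: e⁴ t₂⁴, CFSE = 4(−0.6) + 4(+0.4) = -0.8Δₜ = -0.8 × (4/9) × 157 = -56 kJ/mol.
OSPE = CFSE(oct) − CFSE(tet) = -188 − (-56) = -132 kJ/mol.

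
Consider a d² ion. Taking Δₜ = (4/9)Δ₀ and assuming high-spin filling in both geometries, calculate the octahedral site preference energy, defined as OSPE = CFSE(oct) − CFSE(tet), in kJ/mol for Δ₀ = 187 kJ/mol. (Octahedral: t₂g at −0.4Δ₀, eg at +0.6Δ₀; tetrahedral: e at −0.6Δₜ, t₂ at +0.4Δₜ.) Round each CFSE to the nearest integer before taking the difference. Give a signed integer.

Octahedral (high-spin): t₂g² eg⁰, CFSE = 2(−0.4) + 0(+0.6) = -0.8Δ₀ = -0.8 × 187 = -150 kJ/mol.
In a tetrahedral site the filling is e² t₂⁰: CFSE(tet) = -1.2Δₜ = -1.2 × (4/9)(187) = -100 kJ/mol.
Subtracting, OSPE = -150 − (-100) = -50 kJ/mol.

-50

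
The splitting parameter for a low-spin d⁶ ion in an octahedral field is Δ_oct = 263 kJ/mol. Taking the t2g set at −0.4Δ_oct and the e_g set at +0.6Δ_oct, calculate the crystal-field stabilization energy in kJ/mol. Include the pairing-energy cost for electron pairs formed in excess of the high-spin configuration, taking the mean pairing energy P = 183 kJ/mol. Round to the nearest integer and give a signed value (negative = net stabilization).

Electron filling gives t2g^6 e_g^0.
Orbital CFSE = 6(-0.4) + 0(0.6) = -2.4Δ_oct = -2.4 × 263 = -631 kJ/mol.
Relative to high-spin t2g^4 e_g^2 (1 paired), the low-spin configuration has 2 additional pairs, contributing +2 × 183 = +366 kJ/mol.
Net CFSE = -631 + 366 = -265 kJ/mol.

-265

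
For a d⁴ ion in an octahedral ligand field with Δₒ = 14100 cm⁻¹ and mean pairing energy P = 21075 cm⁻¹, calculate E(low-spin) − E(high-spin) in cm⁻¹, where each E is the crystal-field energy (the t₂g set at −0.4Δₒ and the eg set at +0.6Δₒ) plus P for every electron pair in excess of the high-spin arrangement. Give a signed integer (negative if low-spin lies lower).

6975

High-spin: t₂g³ eg¹, CFSE = -0.6Δₒ = -8460 cm⁻¹.
Low-spin t₂g⁴ eg⁰ gives -1.6Δₒ = -22560 cm⁻¹, but forming 1 extra pair costs 1P = 21075 cm⁻¹, so E(LS) = -22560 + 21075 = -1485 cm⁻¹.
The difference is -1485 − (-8460) = 6975 cm⁻¹, so high-spin lies lower.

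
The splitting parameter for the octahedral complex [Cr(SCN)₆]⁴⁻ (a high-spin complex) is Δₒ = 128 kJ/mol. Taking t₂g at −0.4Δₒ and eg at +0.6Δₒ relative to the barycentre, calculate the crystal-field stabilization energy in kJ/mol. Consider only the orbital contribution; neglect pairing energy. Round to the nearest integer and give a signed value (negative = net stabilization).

Each SCN⁻ contributes -1; 6 × (-1) = -6. With overall charge -4, Cr is in the +2 oxidation state.
Cr sits in group 6; removing 2 electrons leaves Cr²⁺ with 6 − 2 = 4 d electrons.
The d⁴ electrons fill as t₂g³ eg¹.
The orbital stabilization is -0.6Δₒ = -0.6 × 128 = -77 kJ/mol.

-77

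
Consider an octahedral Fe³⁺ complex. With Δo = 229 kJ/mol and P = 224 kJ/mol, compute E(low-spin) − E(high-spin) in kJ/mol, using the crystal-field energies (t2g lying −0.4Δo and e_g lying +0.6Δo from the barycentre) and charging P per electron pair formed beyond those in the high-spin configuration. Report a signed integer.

Fe is in group 8, so Fe³⁺ is d⁵ (8 − 3 = 5).
High-spin: t2g^3 e_g^2, CFSE = 0.0Δo = 0 kJ/mol.
For low-spin the configuration is t2g^5 e_g^0: orbital energy -2.0 × 229 = -458 kJ/mol, and 2 additional pairs relative to high-spin add 448 kJ/mol, giving -10 kJ/mol.
The difference is -10 − (0) = -10 kJ/mol, so low-spin lies lower.

-10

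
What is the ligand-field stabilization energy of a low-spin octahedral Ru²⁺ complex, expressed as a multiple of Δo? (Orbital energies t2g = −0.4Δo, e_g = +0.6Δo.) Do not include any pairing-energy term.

Group 8 minus oxidation state +2 gives a d⁶ configuration for Ru²⁺.
Configuration: t2g^6 e_g^0.
CFSE = 6(-0.4Δo) + 0(0.6Δo) = -2.4Δo + 0.0Δo = -2.4Δo.

-2.4 Δo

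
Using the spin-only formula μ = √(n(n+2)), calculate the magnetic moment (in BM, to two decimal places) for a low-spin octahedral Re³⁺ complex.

2.83 BM

Group 7 minus oxidation state +3 gives a d⁴ configuration for Re³⁺.
Configuration: t2g^4 e_g^0 → 2 unpaired electrons.
μ(spin-only) = √[2(2+2)] = √8 ≈ 2.83 BM.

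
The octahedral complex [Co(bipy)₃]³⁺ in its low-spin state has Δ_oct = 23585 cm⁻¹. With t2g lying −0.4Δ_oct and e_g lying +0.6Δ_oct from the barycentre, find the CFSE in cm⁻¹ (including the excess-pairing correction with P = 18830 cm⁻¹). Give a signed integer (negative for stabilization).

bipy is neutral, so the +3 overall charge sits on Co: oxidation state +3.
Co³⁺: group 9, so d-count = 9 − 3 = 6.
The d⁶ electrons fill as t2g^6 e_g^0.
Orbital CFSE = 6(-0.4) + 0(0.6) = -2.4Δ_oct = -2.4 × 23585 = -56604 cm⁻¹.
Relative to high-spin t2g^4 e_g^2 (1 paired), the low-spin configuration has 2 additional pairs, contributing +2 × 18830 = +37660 cm⁻¹.
Overall CFSE = -56604 + 37660 = -18944 cm⁻¹.

-18944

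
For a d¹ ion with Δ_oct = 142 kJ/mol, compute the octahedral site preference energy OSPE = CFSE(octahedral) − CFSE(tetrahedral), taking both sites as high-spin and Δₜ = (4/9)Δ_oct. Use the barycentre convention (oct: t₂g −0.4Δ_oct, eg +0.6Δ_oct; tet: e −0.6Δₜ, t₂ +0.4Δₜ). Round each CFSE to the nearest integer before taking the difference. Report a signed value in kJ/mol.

-19

Octahedral (high-spin): t₂g¹ eg⁰, CFSE = 1(−0.4) + 0(+0.6) = -0.4Δ_oct = -0.4 × 142 = -57 kJ/mol.
Tetrahedral e¹ t₂⁰ gives -0.6Δₜ = -0.6 × (4/9) × 142 = -38 kJ/mol.
OSPE = CFSE(oct) − CFSE(tet) = -57 − (-38) = -19 kJ/mol.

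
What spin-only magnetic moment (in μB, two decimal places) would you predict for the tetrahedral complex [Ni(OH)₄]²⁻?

Each OH⁻ contributes -1; 4 × (-1) = -4. With overall charge -2, Ni is in the +2 oxidation state.
Group 10 minus oxidation state +2 gives a d⁸ configuration for Ni²⁺.
With tetrahedral geometry the complex is necessarily high-spin.
Configuration: e⁴ t₂⁴ → 2 unpaired electrons.
μ(spin-only) = √[2(2+2)] = √8 ≈ 2.83 μB.

2.83 μB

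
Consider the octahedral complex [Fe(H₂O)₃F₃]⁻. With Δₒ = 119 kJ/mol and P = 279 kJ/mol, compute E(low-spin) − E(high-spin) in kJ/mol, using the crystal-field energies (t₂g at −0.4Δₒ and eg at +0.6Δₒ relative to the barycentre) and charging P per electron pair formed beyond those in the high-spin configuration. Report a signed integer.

Ligand charges: 3×(+0) from H₂O and 3×(-1) from F⁻ sum to -3; with overall charge -1, Fe is +2.
Group 8 minus oxidation state +2 gives a d⁶ configuration for Fe²⁺.
In the high-spin limit (t₂g⁴ eg²) the orbital term is -0.4Δₒ = -48 kJ/mol, with no excess pairing.
For low-spin the configuration is t₂g⁶ eg⁰: orbital energy -2.4 × 119 = -286 kJ/mol, and 2 additional pairs relative to high-spin add 558 kJ/mol, giving 272 kJ/mol.
E(LS) − E(HS) = 272 − (-48) = 320 kJ/mol.

320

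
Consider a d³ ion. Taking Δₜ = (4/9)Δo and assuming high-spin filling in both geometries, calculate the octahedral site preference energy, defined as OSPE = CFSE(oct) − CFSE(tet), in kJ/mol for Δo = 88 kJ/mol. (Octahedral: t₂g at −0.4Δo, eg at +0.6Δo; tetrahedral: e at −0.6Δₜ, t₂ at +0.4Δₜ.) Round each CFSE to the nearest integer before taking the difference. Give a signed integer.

In an octahedral site d³ (HS) is t₂g³ eg⁰, giving CFSE(oct) = -1.2Δo = -106 kJ/mol.
In a tetrahedral site the filling is e² t₂¹: CFSE(tet) = -0.8Δₜ = -0.8 × (4/9)(88) = -31 kJ/mol.
OSPE = CFSE(oct) − CFSE(tet) = -106 − (-31) = -75 kJ/mol.

-75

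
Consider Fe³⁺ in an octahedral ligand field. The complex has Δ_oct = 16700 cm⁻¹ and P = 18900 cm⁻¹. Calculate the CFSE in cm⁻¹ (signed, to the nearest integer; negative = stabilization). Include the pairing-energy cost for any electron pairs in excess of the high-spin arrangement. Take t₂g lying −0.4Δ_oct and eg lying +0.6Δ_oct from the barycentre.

0

Group 8 minus oxidation state +3 gives a d⁵ configuration for Fe³⁺.
Δ_oct < P, so pairing is avoided: the ground state is high-spin.
Filling d⁵ accordingly: t₂g³ eg².
Orbital CFSE = 0.0Δ_oct = 0.0 × 16700 = 0 cm⁻¹.
High-spin has no excess pairs, so no pairing correction applies.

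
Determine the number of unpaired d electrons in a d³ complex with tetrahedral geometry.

3

Tetrahedral splitting is small, so the complex is high-spin.
Configuration: e² t₂¹, giving 3 unpaired electrons.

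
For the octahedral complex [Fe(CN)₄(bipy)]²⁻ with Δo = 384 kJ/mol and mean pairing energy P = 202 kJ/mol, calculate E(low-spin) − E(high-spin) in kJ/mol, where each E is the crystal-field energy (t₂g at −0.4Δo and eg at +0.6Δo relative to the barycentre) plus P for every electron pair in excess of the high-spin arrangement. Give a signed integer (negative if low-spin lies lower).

-364

Ligand charges: 4×(-1) from CN⁻ and 1×(+0) from bipy sum to -4; with overall charge -2, Fe is +2.
Fe²⁺: group 8, so d-count = 8 − 2 = 6.
High-spin: t₂g⁴ eg², CFSE = -0.4Δo = -154 kJ/mol.
Low-spin: t₂g⁶ eg⁰, orbital CFSE = -2.4Δo = -922 kJ/mol; plus 2 excess pairs × P = +404 kJ/mol; total -518 kJ/mol.
Thus E(LS) − E(HS) = -364 kJ/mol.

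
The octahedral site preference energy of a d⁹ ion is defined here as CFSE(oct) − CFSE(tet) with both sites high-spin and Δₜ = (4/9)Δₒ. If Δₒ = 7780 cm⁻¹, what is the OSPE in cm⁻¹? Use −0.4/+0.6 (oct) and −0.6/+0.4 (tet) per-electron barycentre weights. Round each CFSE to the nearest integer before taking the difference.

-3285

Octahedral high-spin t₂g⁶ eg³: CFSE = -0.6 × 7780 = -4668 cm⁻¹.
In a tetrahedral site the filling is e⁴ t₂⁵: CFSE(tet) = -0.4Δₜ = -0.4 × (4/9)(7780) = -1383 cm⁻¹.
OSPE = CFSE(oct) − CFSE(tet) = -4668 − (-1383) = -3285 cm⁻¹.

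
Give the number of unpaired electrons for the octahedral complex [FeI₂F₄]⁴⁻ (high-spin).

Ligand charges: 2×(-1) from I⁻ and 4×(-1) from F⁻ sum to -6; with overall charge -4, Fe is +2.
Fe is in group 8, so Fe²⁺ is d⁶ (8 − 2 = 6).
Configuration: t₂g⁴ eg², giving 4 unpaired electrons.

4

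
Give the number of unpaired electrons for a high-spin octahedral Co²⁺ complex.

3

Group 9 minus oxidation state +2 gives a d⁷ configuration for Co²⁺.
Configuration: t₂g⁵ eg², giving 3 unpaired electrons.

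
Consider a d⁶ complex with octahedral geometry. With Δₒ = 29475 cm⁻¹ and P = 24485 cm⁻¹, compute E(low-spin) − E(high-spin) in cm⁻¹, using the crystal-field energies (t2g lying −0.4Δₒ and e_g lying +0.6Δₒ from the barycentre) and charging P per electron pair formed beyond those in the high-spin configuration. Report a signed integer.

In the high-spin limit (t2g^4 e_g^2) the orbital term is -0.4Δₒ = -11790 cm⁻¹, with no excess pairing.
Low-spin: t2g^6 e_g^0, orbital CFSE = -2.4Δₒ = -70740 cm⁻¹; plus 2 excess pairs × P = +48970 cm⁻¹; total -21770 cm⁻¹.
The difference is -21770 − (-11790) = -9980 cm⁻¹, so low-spin lies lower.

-9980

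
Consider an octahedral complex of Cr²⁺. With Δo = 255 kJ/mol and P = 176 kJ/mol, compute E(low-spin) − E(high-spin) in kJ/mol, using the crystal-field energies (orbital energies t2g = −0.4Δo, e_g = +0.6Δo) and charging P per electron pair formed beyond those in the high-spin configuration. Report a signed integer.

Cr²⁺: group 6, so d-count = 6 − 2 = 4.
High-spin d⁴ fills as t2g^3 e_g^1 with CFSE 3(−0.4) + 1(+0.6) = -0.6Δo = -153 kJ/mol.
For low-spin the configuration is t2g^4 e_g^0: orbital energy -1.6 × 255 = -408 kJ/mol, and 1 additional pair relative to high-spin adds 176 kJ/mol, giving -232 kJ/mol.
The difference is -232 − (-153) = -79 kJ/mol, so low-spin lies lower.

-79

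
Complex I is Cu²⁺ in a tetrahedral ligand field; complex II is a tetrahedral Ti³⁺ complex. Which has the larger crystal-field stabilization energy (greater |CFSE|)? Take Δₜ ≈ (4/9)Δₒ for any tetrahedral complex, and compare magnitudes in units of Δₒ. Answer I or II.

I: Cu is in group 11, so Cu²⁺ is d⁹ (11 − 2 = 9); Tetrahedral fields are weak (Δₜ ≈ 4/9 Δₒ), so electrons fill high-spin; e⁴ t₂⁵, CFSE = -0.4Δₜ ≈ -0.18Δₒ.
II: Group 4 minus oxidation state +3 gives a d¹ configuration for Ti³⁺; With tetrahedral geometry the complex is necessarily high-spin; e^1 t2^0, CFSE = -0.6Δₜ ≈ -0.27Δₒ.
So II has the larger |CFSE|.

II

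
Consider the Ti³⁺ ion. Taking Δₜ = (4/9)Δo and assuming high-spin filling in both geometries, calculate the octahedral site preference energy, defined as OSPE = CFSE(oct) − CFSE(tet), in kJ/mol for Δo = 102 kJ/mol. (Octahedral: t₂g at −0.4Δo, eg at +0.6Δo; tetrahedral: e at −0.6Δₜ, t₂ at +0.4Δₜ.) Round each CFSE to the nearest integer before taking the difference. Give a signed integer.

-14

Ti sits in group 4; removing 3 electrons leaves Ti³⁺ with 4 − 3 = 1 d electrons.
In an octahedral site d¹ (HS) is t2g^1 e_g^0, giving CFSE(oct) = -0.4Δo = -41 kJ/mol.
Tetrahedral: e^1 t2^0, CFSE = 1(−0.6) + 0(+0.4) = -0.6Δₜ = -0.6 × (4/9) × 102 = -27 kJ/mol.
OSPE = -41 − (-27) = -14 kJ/mol.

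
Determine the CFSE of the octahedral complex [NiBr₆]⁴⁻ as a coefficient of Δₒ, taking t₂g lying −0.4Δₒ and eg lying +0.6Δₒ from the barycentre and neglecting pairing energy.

-1.2 Δₒ

Each Br⁻ contributes -1; 6 × (-1) = -6. With overall charge -4, Ni is in the +2 oxidation state.
Group 10 minus oxidation state +2 gives a d⁸ configuration for Ni²⁺.
Configuration: t₂g⁶ eg².
CFSE = 6(-0.4Δₒ) + 2(0.6Δₒ) = -2.4Δₒ + 1.2Δₒ = -1.2Δₒ.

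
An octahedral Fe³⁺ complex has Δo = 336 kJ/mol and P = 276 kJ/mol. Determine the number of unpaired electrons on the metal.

1

Group 8 minus oxidation state +3 gives a d⁵ configuration for Fe³⁺.
With Δo > P the complex is low-spin.
That gives t₂g⁵ eg⁰.
Unpaired electrons: 1.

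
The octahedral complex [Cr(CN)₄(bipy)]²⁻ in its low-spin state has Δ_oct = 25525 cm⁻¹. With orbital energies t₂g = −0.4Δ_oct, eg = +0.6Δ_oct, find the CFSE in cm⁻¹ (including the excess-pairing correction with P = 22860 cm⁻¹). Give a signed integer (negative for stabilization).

-17980

Ligand charges: 4×(-1) from CN⁻ and 1×(+0) from bipy sum to -4; with overall charge -2, Cr is +2.
Cr²⁺: group 6, so d-count = 6 − 2 = 4.
Electron filling gives t₂g⁴ eg⁰.
CFSE(orbital) = 4×(-0.4Δ_oct) + 0×(0.6Δ_oct) = -1.6Δ_oct; with Δ_oct = 25525 cm⁻¹ that is -40840 cm⁻¹.
High-spin d⁴ would be t₂g³ eg¹ with 0 pairs; low-spin has 1, so 1 excess pair costs +1P = +22860 cm⁻¹.
Overall CFSE = -40840 + 22860 = -17980 cm⁻¹.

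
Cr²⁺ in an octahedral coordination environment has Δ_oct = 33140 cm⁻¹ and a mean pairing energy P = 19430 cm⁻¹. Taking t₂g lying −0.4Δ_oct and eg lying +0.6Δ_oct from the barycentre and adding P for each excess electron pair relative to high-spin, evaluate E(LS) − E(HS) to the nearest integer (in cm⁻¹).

-13710

Cr is in group 6, so Cr²⁺ is d⁴ (6 − 2 = 4).
In the high-spin limit (t₂g³ eg¹) the orbital term is -0.6Δ_oct = -19884 cm⁻¹, with no excess pairing.
Low-spin: t₂g⁴ eg⁰, orbital CFSE = -1.6Δ_oct = -53024 cm⁻¹; plus 1 excess pair × P = +19430 cm⁻¹; total -33594 cm⁻¹.
The difference is -33594 − (-19884) = -13710 cm⁻¹, so low-spin lies lower.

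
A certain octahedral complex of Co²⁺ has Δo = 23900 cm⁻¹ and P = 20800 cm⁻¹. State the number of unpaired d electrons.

1

Group 9 minus oxidation state +2 gives a d⁷ configuration for Co²⁺.
Since Δo = 23900 cm⁻¹ > P = 20800 cm⁻¹, the complex adopts the low-spin configuration.
Filling d⁷ accordingly: t2g^6 e_g^1.
Unpaired electrons: 1.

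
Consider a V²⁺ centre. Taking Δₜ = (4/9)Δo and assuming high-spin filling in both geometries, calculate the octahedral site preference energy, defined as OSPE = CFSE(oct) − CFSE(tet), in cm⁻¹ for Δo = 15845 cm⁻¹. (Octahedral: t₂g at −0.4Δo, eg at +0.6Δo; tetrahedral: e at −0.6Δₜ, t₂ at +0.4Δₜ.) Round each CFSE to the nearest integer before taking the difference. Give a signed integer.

V²⁺: group 5, so d-count = 5 − 2 = 3.
Octahedral high-spin t₂g³ eg⁰: CFSE = -1.2 × 15845 = -19014 cm⁻¹.
In a tetrahedral site the filling is e² t₂¹: CFSE(tet) = -0.8Δₜ = -0.8 × (4/9)(15845) = -5634 cm⁻¹.
OSPE = -19014 − (-5634) = -13380 cm⁻¹.

-13380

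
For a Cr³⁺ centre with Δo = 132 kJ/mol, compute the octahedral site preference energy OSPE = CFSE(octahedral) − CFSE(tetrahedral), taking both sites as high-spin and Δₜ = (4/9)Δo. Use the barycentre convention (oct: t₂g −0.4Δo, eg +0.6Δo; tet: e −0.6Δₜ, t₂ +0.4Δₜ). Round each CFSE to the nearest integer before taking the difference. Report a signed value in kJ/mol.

Group 6 minus oxidation state +3 gives a d³ configuration for Cr³⁺.
In an octahedral site d³ (HS) is t2g^3 e_g^0, giving CFSE(oct) = -1.2Δo = -158 kJ/mol.
Tetrahedral e^2 t2^1 gives -0.8Δₜ = -0.8 × (4/9) × 132 = -47 kJ/mol.
Subtracting, OSPE = -158 − (-47) = -111 kJ/mol.

-111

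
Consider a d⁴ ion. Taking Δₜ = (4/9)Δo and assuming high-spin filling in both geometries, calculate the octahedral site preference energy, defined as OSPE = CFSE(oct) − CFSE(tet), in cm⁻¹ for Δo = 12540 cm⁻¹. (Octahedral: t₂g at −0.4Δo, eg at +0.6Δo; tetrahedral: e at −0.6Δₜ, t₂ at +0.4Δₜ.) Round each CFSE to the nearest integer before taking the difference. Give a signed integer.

-5295

Octahedral (high-spin): t₂g³ eg¹, CFSE = 3(−0.4) + 1(+0.6) = -0.6Δo = -0.6 × 12540 = -7524 cm⁻¹.
In a tetrahedral site the filling is e² t₂²: CFSE(tet) = -0.4Δₜ = -0.4 × (4/9)(12540) = -2229 cm⁻¹.
OSPE = -7524 − (-2229) = -5295 cm⁻¹.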